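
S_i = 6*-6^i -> [6, -36, 216, -1296, 7776]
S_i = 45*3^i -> [45, 135, 405, 1215, 3645]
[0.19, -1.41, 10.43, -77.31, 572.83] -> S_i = 0.19*(-7.41)^i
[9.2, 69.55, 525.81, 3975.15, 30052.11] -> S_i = 9.20*7.56^i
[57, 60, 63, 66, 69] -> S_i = 57 + 3*i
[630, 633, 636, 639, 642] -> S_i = 630 + 3*i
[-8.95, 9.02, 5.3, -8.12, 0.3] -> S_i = Random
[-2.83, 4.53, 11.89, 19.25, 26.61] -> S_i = -2.83 + 7.36*i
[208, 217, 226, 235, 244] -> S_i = 208 + 9*i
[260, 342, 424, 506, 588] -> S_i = 260 + 82*i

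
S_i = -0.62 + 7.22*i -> [-0.62, 6.6, 13.82, 21.04, 28.26]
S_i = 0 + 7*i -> [0, 7, 14, 21, 28]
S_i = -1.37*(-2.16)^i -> [-1.37, 2.96, -6.39, 13.81, -29.82]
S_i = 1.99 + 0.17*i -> [1.99, 2.16, 2.33, 2.5, 2.67]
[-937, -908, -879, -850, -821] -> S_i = -937 + 29*i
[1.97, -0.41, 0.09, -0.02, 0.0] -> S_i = 1.97*(-0.21)^i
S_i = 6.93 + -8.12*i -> [6.93, -1.19, -9.31, -17.43, -25.55]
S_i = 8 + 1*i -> [8, 9, 10, 11, 12]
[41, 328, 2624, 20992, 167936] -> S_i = 41*8^i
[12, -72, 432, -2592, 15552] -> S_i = 12*-6^i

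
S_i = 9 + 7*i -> [9, 16, 23, 30, 37]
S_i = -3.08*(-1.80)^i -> [-3.08, 5.54, -9.98, 17.96, -32.33]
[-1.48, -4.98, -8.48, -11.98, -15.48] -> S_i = -1.48 + -3.50*i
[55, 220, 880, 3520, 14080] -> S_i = 55*4^i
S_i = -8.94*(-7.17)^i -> [-8.94, 64.1, -459.6, 3295.3, -23627.3]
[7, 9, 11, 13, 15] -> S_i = 7 + 2*i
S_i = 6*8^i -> [6, 48, 384, 3072, 24576]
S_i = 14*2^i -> [14, 28, 56, 112, 224]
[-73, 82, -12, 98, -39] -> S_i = Random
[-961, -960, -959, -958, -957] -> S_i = -961 + 1*i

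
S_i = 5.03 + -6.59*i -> [5.03, -1.56, -8.15, -14.74, -21.33]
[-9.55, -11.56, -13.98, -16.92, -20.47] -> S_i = -9.55*1.21^i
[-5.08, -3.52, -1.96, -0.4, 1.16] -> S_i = -5.08 + 1.56*i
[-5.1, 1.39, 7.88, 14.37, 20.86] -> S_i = -5.10 + 6.49*i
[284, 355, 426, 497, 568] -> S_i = 284 + 71*i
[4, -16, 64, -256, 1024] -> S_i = 4*-4^i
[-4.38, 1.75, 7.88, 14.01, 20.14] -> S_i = -4.38 + 6.13*i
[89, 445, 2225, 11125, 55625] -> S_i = 89*5^i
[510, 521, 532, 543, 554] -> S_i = 510 + 11*i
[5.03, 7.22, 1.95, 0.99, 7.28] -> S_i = Random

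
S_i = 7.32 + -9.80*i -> [7.32, -2.48, -12.28, -22.08, -31.88]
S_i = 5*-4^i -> [5, -20, 80, -320, 1280]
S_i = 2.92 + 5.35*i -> [2.92, 8.27, 13.62, 18.97, 24.32]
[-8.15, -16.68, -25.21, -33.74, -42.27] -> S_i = -8.15 + -8.53*i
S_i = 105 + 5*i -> [105, 110, 115, 120, 125]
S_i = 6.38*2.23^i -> [6.38, 14.23, 31.73, 70.75, 157.78]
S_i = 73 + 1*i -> [73, 74, 75, 76, 77]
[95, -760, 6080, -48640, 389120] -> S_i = 95*-8^i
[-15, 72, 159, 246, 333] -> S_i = -15 + 87*i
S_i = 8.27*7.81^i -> [8.27, 64.59, 504.44, 3939.66, 30768.74]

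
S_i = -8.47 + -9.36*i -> [-8.47, -17.83, -27.19, -36.55, -45.91]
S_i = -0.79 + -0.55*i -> [-0.79, -1.34, -1.89, -2.44, -2.99]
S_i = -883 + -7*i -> [-883, -890, -897, -904, -911]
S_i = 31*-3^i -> [31, -93, 279, -837, 2511]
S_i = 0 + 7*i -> [0, 7, 14, 21, 28]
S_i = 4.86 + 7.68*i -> [4.86, 12.54, 20.22, 27.9, 35.58]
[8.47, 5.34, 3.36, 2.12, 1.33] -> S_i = 8.47*0.63^i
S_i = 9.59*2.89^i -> [9.59, 27.72, 80.1, 231.48, 668.98]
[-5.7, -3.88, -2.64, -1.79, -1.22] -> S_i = -5.70*0.68^i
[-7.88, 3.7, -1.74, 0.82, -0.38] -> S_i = -7.88*(-0.47)^i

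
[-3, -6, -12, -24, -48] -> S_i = -3*2^i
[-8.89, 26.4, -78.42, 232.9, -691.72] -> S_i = -8.89*(-2.97)^i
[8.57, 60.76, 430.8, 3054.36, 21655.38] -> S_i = 8.57*7.09^i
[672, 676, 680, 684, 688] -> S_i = 672 + 4*i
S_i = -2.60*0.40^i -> [-2.6, -1.04, -0.42, -0.17, -0.07]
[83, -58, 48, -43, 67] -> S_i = Random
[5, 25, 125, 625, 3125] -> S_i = 5*5^i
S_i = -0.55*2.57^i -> [-0.55, -1.41, -3.63, -9.34, -23.99]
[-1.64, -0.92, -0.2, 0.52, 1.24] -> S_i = -1.64 + 0.72*i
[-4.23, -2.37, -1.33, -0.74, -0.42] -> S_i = -4.23*0.56^i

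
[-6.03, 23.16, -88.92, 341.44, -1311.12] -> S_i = -6.03*(-3.84)^i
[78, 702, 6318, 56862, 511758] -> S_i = 78*9^i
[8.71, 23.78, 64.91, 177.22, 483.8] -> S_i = 8.71*2.73^i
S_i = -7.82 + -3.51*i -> [-7.82, -11.33, -14.84, -18.35, -21.86]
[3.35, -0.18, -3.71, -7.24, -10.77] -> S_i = 3.35 + -3.53*i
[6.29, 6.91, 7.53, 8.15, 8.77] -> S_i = 6.29 + 0.62*i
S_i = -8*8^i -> [-8, -64, -512, -4096, -32768]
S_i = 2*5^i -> [2, 10, 50, 250, 1250]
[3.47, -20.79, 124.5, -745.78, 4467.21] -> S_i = 3.47*(-5.99)^i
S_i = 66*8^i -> [66, 528, 4224, 33792, 270336]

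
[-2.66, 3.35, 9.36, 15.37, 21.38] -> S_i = -2.66 + 6.01*i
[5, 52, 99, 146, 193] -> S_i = 5 + 47*i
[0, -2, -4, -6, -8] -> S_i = 0 + -2*i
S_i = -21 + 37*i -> [-21, 16, 53, 90, 127]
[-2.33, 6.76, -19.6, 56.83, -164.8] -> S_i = -2.33*(-2.90)^i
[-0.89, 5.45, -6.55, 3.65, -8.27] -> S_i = Random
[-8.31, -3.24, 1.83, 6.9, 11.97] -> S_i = -8.31 + 5.07*i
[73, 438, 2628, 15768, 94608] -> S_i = 73*6^i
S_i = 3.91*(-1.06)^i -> [3.91, -4.14, 4.39, -4.66, 4.94]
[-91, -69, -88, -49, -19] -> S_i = Random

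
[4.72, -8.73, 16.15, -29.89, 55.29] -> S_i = 4.72*(-1.85)^i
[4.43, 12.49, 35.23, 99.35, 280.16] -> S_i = 4.43*2.82^i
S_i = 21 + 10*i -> [21, 31, 41, 51, 61]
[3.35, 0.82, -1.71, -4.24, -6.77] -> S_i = 3.35 + -2.53*i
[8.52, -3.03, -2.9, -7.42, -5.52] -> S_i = Random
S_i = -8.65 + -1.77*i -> [-8.65, -10.42, -12.19, -13.96, -15.73]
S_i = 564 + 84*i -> [564, 648, 732, 816, 900]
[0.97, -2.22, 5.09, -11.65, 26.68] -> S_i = 0.97*(-2.29)^i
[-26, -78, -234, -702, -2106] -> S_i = -26*3^i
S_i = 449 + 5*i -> [449, 454, 459, 464, 469]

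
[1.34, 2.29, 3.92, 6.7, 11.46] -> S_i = 1.34*1.71^i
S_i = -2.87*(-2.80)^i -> [-2.87, 8.04, -22.5, 63.0, -176.41]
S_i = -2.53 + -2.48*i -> [-2.53, -5.01, -7.49, -9.97, -12.45]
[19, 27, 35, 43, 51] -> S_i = 19 + 8*i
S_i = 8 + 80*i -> [8, 88, 168, 248, 328]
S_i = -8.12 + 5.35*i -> [-8.12, -2.77, 2.58, 7.93, 13.28]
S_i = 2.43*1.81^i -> [2.43, 4.4, 7.96, 14.41, 26.08]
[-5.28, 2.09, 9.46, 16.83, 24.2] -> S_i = -5.28 + 7.37*i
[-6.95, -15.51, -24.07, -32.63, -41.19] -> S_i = -6.95 + -8.56*i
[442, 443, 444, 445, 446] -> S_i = 442 + 1*i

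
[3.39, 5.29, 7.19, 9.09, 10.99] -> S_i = 3.39 + 1.90*i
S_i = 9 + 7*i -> [9, 16, 23, 30, 37]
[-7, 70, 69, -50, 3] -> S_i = Random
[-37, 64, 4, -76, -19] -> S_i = Random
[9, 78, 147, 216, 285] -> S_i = 9 + 69*i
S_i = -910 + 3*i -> [-910, -907, -904, -901, -898]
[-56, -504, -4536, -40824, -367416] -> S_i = -56*9^i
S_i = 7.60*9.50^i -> [7.6, 72.2, 685.9, 6516.05, 61902.48]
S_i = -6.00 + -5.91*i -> [-6.0, -11.91, -17.82, -23.73, -29.64]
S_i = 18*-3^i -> [18, -54, 162, -486, 1458]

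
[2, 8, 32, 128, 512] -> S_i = 2*4^i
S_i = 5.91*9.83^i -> [5.91, 58.1, 571.08, 5613.68, 55182.52]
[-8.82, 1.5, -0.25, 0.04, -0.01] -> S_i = -8.82*(-0.17)^i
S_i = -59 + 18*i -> [-59, -41, -23, -5, 13]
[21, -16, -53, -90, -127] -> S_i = 21 + -37*i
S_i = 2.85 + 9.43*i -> [2.85, 12.28, 21.71, 31.14, 40.57]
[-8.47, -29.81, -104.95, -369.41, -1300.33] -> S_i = -8.47*3.52^i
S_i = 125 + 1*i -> [125, 126, 127, 128, 129]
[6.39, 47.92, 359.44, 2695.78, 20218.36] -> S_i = 6.39*7.50^i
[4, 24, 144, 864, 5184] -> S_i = 4*6^i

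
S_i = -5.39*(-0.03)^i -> [-5.39, 0.16, -0.0, 0.0, -0.0]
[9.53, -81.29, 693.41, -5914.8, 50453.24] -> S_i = 9.53*(-8.53)^i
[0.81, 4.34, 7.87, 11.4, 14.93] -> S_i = 0.81 + 3.53*i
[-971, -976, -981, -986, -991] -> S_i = -971 + -5*i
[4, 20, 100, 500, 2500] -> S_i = 4*5^i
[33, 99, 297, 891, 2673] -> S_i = 33*3^i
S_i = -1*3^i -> [-1, -3, -9, -27, -81]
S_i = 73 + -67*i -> [73, 6, -61, -128, -195]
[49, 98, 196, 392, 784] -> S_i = 49*2^i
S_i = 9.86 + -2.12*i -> [9.86, 7.74, 5.62, 3.5, 1.38]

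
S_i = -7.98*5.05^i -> [-7.98, -40.3, -203.51, -1027.73, -5190.01]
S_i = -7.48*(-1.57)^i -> [-7.48, 11.74, -18.44, 28.95, -45.45]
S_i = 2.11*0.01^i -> [2.11, 0.02, 0.0, 0.0, 0.0]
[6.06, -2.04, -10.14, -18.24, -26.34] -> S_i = 6.06 + -8.10*i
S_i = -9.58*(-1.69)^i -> [-9.58, 16.19, -27.36, 46.24, -78.15]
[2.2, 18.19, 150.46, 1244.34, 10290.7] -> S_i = 2.20*8.27^i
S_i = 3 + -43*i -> [3, -40, -83, -126, -169]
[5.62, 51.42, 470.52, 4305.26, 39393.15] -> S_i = 5.62*9.15^i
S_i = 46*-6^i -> [46, -276, 1656, -9936, 59616]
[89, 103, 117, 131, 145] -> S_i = 89 + 14*i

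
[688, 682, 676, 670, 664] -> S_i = 688 + -6*i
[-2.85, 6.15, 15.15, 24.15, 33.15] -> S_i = -2.85 + 9.00*i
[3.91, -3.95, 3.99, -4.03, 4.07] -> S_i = 3.91*(-1.01)^i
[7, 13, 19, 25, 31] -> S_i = 7 + 6*i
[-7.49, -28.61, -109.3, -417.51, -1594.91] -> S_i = -7.49*3.82^i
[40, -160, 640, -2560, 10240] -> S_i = 40*-4^i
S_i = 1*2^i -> [1, 2, 4, 8, 16]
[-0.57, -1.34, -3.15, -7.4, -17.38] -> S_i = -0.57*2.35^i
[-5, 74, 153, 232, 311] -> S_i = -5 + 79*i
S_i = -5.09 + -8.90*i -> [-5.09, -13.99, -22.89, -31.79, -40.69]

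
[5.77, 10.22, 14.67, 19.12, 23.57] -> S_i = 5.77 + 4.45*i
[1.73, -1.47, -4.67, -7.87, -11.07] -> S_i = 1.73 + -3.20*i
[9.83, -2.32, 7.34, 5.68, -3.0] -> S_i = Random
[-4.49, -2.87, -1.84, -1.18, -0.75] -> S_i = -4.49*0.64^i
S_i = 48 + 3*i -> [48, 51, 54, 57, 60]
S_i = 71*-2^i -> [71, -142, 284, -568, 1136]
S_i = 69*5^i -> [69, 345, 1725, 8625, 43125]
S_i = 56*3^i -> [56, 168, 504, 1512, 4536]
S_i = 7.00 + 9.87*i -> [7.0, 16.87, 26.74, 36.61, 46.48]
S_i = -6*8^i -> [-6, -48, -384, -3072, -24576]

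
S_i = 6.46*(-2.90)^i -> [6.46, -18.73, 54.33, -157.55, 456.9]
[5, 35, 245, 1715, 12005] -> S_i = 5*7^i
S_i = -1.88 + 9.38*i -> [-1.88, 7.5, 16.88, 26.26, 35.64]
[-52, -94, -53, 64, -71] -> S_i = Random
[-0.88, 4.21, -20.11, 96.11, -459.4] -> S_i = -0.88*(-4.78)^i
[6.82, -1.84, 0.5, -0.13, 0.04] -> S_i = 6.82*(-0.27)^i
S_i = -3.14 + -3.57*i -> [-3.14, -6.71, -10.28, -13.85, -17.42]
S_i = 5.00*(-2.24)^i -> [5.0, -11.2, 25.09, -56.2, 125.88]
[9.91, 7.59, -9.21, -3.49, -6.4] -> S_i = Random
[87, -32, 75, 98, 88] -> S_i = Random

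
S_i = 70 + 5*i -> [70, 75, 80, 85, 90]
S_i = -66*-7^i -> [-66, 462, -3234, 22638, -158466]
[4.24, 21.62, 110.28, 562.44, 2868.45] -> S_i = 4.24*5.10^i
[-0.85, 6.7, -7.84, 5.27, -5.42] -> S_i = Random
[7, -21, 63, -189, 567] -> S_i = 7*-3^i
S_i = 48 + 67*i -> [48, 115, 182, 249, 316]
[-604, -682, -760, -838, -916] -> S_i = -604 + -78*i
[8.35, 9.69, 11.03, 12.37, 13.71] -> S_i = 8.35 + 1.34*i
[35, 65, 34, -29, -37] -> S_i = Random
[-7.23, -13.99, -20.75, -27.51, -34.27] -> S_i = -7.23 + -6.76*i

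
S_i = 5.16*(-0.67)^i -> [5.16, -3.46, 2.32, -1.55, 1.04]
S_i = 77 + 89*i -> [77, 166, 255, 344, 433]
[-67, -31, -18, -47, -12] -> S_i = Random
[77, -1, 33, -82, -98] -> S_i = Random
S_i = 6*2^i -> [6, 12, 24, 48, 96]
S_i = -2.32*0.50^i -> [-2.32, -1.16, -0.58, -0.29, -0.14]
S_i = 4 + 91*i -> [4, 95, 186, 277, 368]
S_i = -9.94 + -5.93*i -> [-9.94, -15.87, -21.8, -27.73, -33.66]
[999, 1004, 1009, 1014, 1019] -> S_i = 999 + 5*i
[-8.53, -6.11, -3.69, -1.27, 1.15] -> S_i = -8.53 + 2.42*i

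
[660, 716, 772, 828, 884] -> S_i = 660 + 56*i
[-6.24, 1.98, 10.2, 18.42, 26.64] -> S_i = -6.24 + 8.22*i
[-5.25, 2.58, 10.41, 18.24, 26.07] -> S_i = -5.25 + 7.83*i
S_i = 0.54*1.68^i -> [0.54, 0.91, 1.52, 2.56, 4.3]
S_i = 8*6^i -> [8, 48, 288, 1728, 10368]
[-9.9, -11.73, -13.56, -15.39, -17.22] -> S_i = -9.90 + -1.83*i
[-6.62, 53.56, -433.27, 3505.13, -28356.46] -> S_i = -6.62*(-8.09)^i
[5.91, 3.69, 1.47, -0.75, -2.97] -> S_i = 5.91 + -2.22*i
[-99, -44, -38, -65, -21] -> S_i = Random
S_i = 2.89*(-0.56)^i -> [2.89, -1.62, 0.91, -0.51, 0.28]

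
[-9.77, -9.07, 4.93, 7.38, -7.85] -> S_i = Random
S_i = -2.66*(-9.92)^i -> [-2.66, 26.39, -261.76, 2596.67, -25758.96]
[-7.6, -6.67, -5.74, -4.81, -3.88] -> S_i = -7.60 + 0.93*i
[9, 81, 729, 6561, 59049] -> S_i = 9*9^i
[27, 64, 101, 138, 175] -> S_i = 27 + 37*i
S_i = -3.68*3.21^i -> [-3.68, -11.81, -37.92, -121.72, -390.72]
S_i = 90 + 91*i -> [90, 181, 272, 363, 454]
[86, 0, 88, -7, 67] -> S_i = Random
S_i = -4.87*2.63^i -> [-4.87, -12.81, -33.69, -88.59, -233.0]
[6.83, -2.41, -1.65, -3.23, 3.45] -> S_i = Random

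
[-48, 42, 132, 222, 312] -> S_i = -48 + 90*i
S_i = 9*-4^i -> [9, -36, 144, -576, 2304]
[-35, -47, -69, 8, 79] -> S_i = Random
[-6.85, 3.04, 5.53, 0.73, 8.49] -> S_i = Random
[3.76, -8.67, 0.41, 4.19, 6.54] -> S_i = Random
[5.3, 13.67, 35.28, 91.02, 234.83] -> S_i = 5.30*2.58^i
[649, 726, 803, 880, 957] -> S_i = 649 + 77*i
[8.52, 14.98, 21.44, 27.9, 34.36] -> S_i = 8.52 + 6.46*i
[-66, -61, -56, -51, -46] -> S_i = -66 + 5*i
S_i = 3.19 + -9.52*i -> [3.19, -6.33, -15.85, -25.37, -34.89]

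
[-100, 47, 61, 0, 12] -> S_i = Random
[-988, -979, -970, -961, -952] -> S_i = -988 + 9*i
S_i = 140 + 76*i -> [140, 216, 292, 368, 444]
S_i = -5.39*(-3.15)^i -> [-5.39, 16.98, -53.48, 168.47, -530.68]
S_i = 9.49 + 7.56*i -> [9.49, 17.05, 24.61, 32.17, 39.73]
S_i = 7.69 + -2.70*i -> [7.69, 4.99, 2.29, -0.41, -3.11]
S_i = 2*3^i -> [2, 6, 18, 54, 162]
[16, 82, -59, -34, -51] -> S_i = Random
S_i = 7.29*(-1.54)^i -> [7.29, -11.23, 17.29, -26.63, 41.0]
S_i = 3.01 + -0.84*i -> [3.01, 2.17, 1.33, 0.49, -0.35]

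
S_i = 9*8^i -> [9, 72, 576, 4608, 36864]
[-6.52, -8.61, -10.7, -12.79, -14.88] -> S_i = -6.52 + -2.09*i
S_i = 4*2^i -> [4, 8, 16, 32, 64]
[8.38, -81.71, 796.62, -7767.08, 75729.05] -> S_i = 8.38*(-9.75)^i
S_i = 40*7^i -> [40, 280, 1960, 13720, 96040]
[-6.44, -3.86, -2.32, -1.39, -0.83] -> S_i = -6.44*0.60^i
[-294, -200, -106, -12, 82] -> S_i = -294 + 94*i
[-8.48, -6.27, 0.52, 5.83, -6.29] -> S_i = Random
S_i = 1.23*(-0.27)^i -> [1.23, -0.33, 0.09, -0.02, 0.01]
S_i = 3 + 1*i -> [3, 4, 5, 6, 7]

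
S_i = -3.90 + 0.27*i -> [-3.9, -3.63, -3.36, -3.09, -2.82]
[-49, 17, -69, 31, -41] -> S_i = Random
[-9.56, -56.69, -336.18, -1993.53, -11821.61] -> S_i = -9.56*5.93^i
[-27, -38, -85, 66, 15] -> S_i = Random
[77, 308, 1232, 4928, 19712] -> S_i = 77*4^i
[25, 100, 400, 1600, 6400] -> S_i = 25*4^i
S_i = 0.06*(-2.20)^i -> [0.06, -0.13, 0.29, -0.64, 1.41]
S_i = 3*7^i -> [3, 21, 147, 1029, 7203]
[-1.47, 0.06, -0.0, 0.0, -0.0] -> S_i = -1.47*(-0.04)^i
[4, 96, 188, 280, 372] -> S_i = 4 + 92*i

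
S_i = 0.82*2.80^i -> [0.82, 2.3, 6.43, 18.0, 50.4]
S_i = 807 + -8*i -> [807, 799, 791, 783, 775]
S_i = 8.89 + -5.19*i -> [8.89, 3.7, -1.49, -6.68, -11.87]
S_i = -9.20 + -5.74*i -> [-9.2, -14.94, -20.68, -26.42, -32.16]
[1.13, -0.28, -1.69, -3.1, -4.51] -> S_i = 1.13 + -1.41*i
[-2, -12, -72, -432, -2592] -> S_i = -2*6^i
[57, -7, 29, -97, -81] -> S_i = Random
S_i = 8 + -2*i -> [8, 6, 4, 2, 0]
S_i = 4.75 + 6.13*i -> [4.75, 10.88, 17.01, 23.14, 29.27]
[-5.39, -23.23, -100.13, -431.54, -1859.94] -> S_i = -5.39*4.31^i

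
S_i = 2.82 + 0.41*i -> [2.82, 3.23, 3.64, 4.05, 4.46]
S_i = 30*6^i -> [30, 180, 1080, 6480, 38880]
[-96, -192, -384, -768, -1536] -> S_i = -96*2^i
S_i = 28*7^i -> [28, 196, 1372, 9604, 67228]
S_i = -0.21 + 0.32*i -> [-0.21, 0.11, 0.43, 0.75, 1.07]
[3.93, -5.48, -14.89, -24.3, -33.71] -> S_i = 3.93 + -9.41*i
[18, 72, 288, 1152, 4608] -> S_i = 18*4^i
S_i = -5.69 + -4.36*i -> [-5.69, -10.05, -14.41, -18.77, -23.13]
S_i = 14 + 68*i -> [14, 82, 150, 218, 286]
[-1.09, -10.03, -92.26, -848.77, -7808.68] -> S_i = -1.09*9.20^i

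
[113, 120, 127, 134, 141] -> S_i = 113 + 7*i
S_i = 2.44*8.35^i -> [2.44, 20.37, 170.12, 1420.53, 11861.39]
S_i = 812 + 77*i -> [812, 889, 966, 1043, 1120]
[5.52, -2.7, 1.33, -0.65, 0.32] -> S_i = 5.52*(-0.49)^i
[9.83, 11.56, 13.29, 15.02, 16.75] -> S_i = 9.83 + 1.73*i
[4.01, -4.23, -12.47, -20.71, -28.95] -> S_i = 4.01 + -8.24*i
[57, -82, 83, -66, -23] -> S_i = Random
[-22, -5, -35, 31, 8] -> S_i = Random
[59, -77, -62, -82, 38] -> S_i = Random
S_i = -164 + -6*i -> [-164, -170, -176, -182, -188]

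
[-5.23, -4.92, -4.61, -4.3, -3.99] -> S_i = -5.23 + 0.31*i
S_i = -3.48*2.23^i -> [-3.48, -7.76, -17.31, -38.59, -86.06]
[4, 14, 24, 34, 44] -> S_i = 4 + 10*i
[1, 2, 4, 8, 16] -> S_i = 1*2^i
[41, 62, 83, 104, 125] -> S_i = 41 + 21*i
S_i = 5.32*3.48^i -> [5.32, 18.51, 64.43, 224.21, 780.24]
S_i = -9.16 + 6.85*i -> [-9.16, -2.31, 4.54, 11.39, 18.24]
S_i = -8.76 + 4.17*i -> [-8.76, -4.59, -0.42, 3.75, 7.92]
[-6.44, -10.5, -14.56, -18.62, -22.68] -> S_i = -6.44 + -4.06*i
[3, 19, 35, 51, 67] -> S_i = 3 + 16*i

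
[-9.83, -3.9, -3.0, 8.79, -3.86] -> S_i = Random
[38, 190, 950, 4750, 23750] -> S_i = 38*5^i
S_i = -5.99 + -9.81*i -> [-5.99, -15.8, -25.61, -35.42, -45.23]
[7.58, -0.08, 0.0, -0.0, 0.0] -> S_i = 7.58*(-0.01)^i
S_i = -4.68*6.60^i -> [-4.68, -30.89, -203.86, -1345.48, -8880.18]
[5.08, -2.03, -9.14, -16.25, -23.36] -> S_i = 5.08 + -7.11*i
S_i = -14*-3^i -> [-14, 42, -126, 378, -1134]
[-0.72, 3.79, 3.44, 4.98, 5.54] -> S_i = Random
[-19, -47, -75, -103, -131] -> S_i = -19 + -28*i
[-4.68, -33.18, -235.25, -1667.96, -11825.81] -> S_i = -4.68*7.09^i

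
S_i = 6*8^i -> [6, 48, 384, 3072, 24576]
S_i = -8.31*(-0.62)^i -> [-8.31, 5.15, -3.19, 1.98, -1.23]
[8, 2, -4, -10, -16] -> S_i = 8 + -6*i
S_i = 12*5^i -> [12, 60, 300, 1500, 7500]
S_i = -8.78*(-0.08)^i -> [-8.78, 0.7, -0.06, 0.0, -0.0]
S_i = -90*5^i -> [-90, -450, -2250, -11250, -56250]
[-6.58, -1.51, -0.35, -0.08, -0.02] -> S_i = -6.58*0.23^i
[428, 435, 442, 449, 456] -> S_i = 428 + 7*i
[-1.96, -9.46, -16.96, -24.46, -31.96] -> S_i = -1.96 + -7.50*i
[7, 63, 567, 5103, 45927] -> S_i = 7*9^i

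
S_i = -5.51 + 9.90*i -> [-5.51, 4.39, 14.29, 24.19, 34.09]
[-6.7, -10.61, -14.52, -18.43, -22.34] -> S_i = -6.70 + -3.91*i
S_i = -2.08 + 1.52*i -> [-2.08, -0.56, 0.96, 2.48, 4.0]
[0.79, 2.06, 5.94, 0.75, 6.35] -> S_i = Random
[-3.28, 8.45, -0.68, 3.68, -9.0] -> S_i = Random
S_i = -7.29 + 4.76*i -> [-7.29, -2.53, 2.23, 6.99, 11.75]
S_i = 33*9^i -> [33, 297, 2673, 24057, 216513]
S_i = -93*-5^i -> [-93, 465, -2325, 11625, -58125]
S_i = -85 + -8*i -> [-85, -93, -101, -109, -117]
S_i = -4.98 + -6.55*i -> [-4.98, -11.53, -18.08, -24.63, -31.18]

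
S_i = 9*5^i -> [9, 45, 225, 1125, 5625]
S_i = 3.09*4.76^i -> [3.09, 14.71, 70.01, 333.26, 1586.3]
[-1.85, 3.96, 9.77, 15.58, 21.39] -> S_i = -1.85 + 5.81*i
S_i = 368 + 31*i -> [368, 399, 430, 461, 492]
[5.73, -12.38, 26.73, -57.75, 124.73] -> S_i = 5.73*(-2.16)^i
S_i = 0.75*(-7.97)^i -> [0.75, -5.98, 47.64, -379.7, 3026.18]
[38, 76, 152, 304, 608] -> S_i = 38*2^i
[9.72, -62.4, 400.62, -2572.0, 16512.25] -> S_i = 9.72*(-6.42)^i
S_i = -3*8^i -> [-3, -24, -192, -1536, -12288]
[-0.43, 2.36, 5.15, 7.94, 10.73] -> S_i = -0.43 + 2.79*i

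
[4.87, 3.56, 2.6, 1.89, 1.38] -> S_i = 4.87*0.73^i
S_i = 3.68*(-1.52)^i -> [3.68, -5.59, 8.5, -12.92, 19.64]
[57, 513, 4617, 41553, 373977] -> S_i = 57*9^i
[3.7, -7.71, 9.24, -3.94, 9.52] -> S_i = Random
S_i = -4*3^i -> [-4, -12, -36, -108, -324]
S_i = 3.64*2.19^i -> [3.64, 7.97, 17.46, 38.23, 83.73]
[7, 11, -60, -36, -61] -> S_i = Random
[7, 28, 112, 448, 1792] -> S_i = 7*4^i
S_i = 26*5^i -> [26, 130, 650, 3250, 16250]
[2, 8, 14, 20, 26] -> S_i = 2 + 6*i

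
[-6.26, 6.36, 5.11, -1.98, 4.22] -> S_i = Random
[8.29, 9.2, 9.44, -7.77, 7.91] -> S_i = Random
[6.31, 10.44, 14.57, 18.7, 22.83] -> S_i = 6.31 + 4.13*i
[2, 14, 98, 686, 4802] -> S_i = 2*7^i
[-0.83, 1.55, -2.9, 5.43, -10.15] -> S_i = -0.83*(-1.87)^i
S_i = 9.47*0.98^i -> [9.47, 9.28, 9.09, 8.91, 8.73]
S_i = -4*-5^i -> [-4, 20, -100, 500, -2500]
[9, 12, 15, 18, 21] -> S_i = 9 + 3*i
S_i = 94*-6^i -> [94, -564, 3384, -20304, 121824]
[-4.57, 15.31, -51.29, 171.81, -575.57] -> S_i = -4.57*(-3.35)^i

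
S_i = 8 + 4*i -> [8, 12, 16, 20, 24]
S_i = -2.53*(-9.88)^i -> [-2.53, 25.0, -246.96, 2440.01, -24107.28]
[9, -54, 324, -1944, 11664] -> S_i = 9*-6^i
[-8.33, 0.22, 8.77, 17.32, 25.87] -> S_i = -8.33 + 8.55*i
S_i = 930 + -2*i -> [930, 928, 926, 924, 922]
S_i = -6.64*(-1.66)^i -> [-6.64, 11.02, -18.3, 30.37, -50.42]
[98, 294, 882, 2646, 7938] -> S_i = 98*3^i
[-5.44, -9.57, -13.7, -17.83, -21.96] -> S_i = -5.44 + -4.13*i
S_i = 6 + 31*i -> [6, 37, 68, 99, 130]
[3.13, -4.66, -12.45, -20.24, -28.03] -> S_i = 3.13 + -7.79*i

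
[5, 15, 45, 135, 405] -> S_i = 5*3^i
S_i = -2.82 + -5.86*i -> [-2.82, -8.68, -14.54, -20.4, -26.26]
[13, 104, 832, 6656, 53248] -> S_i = 13*8^i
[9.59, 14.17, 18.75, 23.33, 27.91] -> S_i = 9.59 + 4.58*i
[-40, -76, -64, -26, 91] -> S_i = Random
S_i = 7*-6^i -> [7, -42, 252, -1512, 9072]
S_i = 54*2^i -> [54, 108, 216, 432, 864]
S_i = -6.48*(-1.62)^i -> [-6.48, 10.5, -17.01, 27.55, -44.63]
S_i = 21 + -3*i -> [21, 18, 15, 12, 9]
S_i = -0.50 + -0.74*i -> [-0.5, -1.24, -1.98, -2.72, -3.46]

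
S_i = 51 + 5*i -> [51, 56, 61, 66, 71]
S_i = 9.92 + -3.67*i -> [9.92, 6.25, 2.58, -1.09, -4.76]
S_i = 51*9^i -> [51, 459, 4131, 37179, 334611]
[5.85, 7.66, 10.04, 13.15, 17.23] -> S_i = 5.85*1.31^i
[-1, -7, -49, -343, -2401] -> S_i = -1*7^i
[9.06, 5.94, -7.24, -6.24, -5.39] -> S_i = Random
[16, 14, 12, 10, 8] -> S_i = 16 + -2*i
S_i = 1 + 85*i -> [1, 86, 171, 256, 341]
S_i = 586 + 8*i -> [586, 594, 602, 610, 618]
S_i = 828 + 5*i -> [828, 833, 838, 843, 848]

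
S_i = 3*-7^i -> [3, -21, 147, -1029, 7203]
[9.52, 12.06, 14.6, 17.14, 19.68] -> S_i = 9.52 + 2.54*i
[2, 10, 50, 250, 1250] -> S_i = 2*5^i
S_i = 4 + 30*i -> [4, 34, 64, 94, 124]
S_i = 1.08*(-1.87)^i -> [1.08, -2.02, 3.78, -7.06, 13.21]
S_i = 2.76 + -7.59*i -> [2.76, -4.83, -12.42, -20.01, -27.6]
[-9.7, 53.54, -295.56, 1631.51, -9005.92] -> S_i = -9.70*(-5.52)^i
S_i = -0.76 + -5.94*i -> [-0.76, -6.7, -12.64, -18.58, -24.52]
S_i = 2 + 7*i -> [2, 9, 16, 23, 30]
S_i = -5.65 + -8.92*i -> [-5.65, -14.57, -23.49, -32.41, -41.33]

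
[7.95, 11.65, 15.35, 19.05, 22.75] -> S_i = 7.95 + 3.70*i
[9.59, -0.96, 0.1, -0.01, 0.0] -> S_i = 9.59*(-0.10)^i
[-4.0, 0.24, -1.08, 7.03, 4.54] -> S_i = Random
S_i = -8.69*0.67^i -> [-8.69, -5.82, -3.9, -2.61, -1.75]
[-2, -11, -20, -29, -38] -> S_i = -2 + -9*i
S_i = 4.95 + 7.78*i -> [4.95, 12.73, 20.51, 28.29, 36.07]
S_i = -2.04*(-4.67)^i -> [-2.04, 9.53, -44.49, 207.77, -970.28]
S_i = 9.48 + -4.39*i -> [9.48, 5.09, 0.7, -3.69, -8.08]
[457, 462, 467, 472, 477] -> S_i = 457 + 5*i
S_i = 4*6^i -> [4, 24, 144, 864, 5184]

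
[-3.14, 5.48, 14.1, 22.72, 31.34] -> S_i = -3.14 + 8.62*i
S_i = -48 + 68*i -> [-48, 20, 88, 156, 224]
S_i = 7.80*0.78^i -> [7.8, 6.08, 4.75, 3.7, 2.89]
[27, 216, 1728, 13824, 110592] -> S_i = 27*8^i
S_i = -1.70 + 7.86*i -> [-1.7, 6.16, 14.02, 21.88, 29.74]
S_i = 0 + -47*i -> [0, -47, -94, -141, -188]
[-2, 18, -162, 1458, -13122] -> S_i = -2*-9^i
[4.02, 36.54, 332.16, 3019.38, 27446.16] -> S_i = 4.02*9.09^i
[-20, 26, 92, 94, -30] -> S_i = Random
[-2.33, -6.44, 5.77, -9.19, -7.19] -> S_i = Random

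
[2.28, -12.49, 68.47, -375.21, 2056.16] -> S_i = 2.28*(-5.48)^i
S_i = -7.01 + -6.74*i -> [-7.01, -13.75, -20.49, -27.23, -33.97]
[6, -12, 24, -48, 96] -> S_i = 6*-2^i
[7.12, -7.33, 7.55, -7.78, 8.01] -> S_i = 7.12*(-1.03)^i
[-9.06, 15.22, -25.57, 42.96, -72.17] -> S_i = -9.06*(-1.68)^i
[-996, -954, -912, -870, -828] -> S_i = -996 + 42*i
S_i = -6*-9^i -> [-6, 54, -486, 4374, -39366]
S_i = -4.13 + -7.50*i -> [-4.13, -11.63, -19.13, -26.63, -34.13]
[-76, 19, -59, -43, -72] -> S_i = Random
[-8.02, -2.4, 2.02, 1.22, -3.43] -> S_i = Random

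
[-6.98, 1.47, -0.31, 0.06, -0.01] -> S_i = -6.98*(-0.21)^i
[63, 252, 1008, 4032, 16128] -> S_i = 63*4^i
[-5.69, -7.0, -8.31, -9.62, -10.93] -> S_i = -5.69 + -1.31*i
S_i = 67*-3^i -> [67, -201, 603, -1809, 5427]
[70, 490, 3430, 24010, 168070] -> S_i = 70*7^i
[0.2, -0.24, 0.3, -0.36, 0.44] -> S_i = 0.20*(-1.22)^i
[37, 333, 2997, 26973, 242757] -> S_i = 37*9^i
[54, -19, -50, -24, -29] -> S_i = Random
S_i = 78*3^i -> [78, 234, 702, 2106, 6318]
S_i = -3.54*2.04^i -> [-3.54, -7.22, -14.73, -30.05, -61.31]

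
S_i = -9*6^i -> [-9, -54, -324, -1944, -11664]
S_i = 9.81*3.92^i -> [9.81, 38.46, 150.74, 590.92, 2316.4]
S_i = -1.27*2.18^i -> [-1.27, -2.77, -6.04, -13.16, -28.68]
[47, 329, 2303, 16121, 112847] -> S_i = 47*7^i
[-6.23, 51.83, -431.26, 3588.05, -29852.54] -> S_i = -6.23*(-8.32)^i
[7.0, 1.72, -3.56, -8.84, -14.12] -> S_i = 7.00 + -5.28*i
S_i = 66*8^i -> [66, 528, 4224, 33792, 270336]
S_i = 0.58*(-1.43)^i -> [0.58, -0.83, 1.19, -1.7, 2.43]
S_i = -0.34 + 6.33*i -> [-0.34, 5.99, 12.32, 18.65, 24.98]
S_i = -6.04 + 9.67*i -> [-6.04, 3.63, 13.3, 22.97, 32.64]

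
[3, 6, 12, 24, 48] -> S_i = 3*2^i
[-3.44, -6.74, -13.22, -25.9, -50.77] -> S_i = -3.44*1.96^i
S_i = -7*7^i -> [-7, -49, -343, -2401, -16807]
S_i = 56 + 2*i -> [56, 58, 60, 62, 64]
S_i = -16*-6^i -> [-16, 96, -576, 3456, -20736]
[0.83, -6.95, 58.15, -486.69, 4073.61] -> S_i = 0.83*(-8.37)^i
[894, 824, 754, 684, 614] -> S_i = 894 + -70*i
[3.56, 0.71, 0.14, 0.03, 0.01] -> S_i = 3.56*0.20^i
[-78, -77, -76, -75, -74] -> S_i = -78 + 1*i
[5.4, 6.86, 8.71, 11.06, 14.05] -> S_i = 5.40*1.27^i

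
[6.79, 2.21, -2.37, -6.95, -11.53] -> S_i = 6.79 + -4.58*i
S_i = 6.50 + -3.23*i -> [6.5, 3.27, 0.04, -3.19, -6.42]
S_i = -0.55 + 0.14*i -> [-0.55, -0.41, -0.27, -0.13, 0.01]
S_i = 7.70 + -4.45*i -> [7.7, 3.25, -1.2, -5.65, -10.1]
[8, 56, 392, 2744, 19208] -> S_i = 8*7^i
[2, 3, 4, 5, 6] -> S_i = 2 + 1*i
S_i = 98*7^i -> [98, 686, 4802, 33614, 235298]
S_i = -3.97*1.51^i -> [-3.97, -5.99, -9.05, -13.67, -20.64]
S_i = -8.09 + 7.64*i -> [-8.09, -0.45, 7.19, 14.83, 22.47]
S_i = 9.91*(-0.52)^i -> [9.91, -5.15, 2.68, -1.39, 0.72]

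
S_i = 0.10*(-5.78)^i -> [0.1, -0.58, 3.34, -19.31, 111.61]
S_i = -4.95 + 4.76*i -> [-4.95, -0.19, 4.57, 9.33, 14.09]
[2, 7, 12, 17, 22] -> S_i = 2 + 5*i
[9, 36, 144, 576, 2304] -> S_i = 9*4^i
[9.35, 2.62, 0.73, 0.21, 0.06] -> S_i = 9.35*0.28^i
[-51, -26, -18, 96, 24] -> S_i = Random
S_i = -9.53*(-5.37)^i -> [-9.53, 51.18, -274.82, 1475.76, -7924.83]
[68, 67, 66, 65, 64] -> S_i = 68 + -1*i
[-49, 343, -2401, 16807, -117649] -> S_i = -49*-7^i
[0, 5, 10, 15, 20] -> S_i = 0 + 5*i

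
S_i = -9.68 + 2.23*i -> [-9.68, -7.45, -5.22, -2.99, -0.76]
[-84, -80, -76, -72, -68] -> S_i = -84 + 4*i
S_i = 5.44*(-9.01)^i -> [5.44, -49.01, 441.62, -3978.99, 35850.73]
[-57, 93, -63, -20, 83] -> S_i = Random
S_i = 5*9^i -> [5, 45, 405, 3645, 32805]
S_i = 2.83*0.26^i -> [2.83, 0.74, 0.19, 0.05, 0.01]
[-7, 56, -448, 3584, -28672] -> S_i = -7*-8^i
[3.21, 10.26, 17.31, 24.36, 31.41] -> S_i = 3.21 + 7.05*i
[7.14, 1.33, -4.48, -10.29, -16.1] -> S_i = 7.14 + -5.81*i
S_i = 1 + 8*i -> [1, 9, 17, 25, 33]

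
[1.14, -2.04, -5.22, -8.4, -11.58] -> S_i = 1.14 + -3.18*i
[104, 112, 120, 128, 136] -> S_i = 104 + 8*i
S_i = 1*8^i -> [1, 8, 64, 512, 4096]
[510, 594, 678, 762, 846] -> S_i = 510 + 84*i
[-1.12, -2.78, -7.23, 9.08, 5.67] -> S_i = Random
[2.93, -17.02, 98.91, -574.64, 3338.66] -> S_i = 2.93*(-5.81)^i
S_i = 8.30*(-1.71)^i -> [8.3, -14.19, 24.27, -41.5, 70.97]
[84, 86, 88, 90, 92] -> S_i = 84 + 2*i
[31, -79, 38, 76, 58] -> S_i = Random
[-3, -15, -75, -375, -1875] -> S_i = -3*5^i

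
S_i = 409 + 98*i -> [409, 507, 605, 703, 801]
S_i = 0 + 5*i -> [0, 5, 10, 15, 20]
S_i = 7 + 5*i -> [7, 12, 17, 22, 27]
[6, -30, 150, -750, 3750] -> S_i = 6*-5^i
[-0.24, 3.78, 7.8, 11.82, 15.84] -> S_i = -0.24 + 4.02*i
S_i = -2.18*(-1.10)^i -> [-2.18, 2.4, -2.64, 2.9, -3.19]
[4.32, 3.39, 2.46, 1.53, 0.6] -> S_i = 4.32 + -0.93*i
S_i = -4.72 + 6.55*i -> [-4.72, 1.83, 8.38, 14.93, 21.48]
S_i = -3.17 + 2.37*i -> [-3.17, -0.8, 1.57, 3.94, 6.31]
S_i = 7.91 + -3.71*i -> [7.91, 4.2, 0.49, -3.22, -6.93]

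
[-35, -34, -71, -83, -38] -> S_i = Random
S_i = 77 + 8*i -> [77, 85, 93, 101, 109]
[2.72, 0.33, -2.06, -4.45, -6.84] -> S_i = 2.72 + -2.39*i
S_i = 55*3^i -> [55, 165, 495, 1485, 4455]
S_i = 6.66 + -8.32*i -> [6.66, -1.66, -9.98, -18.3, -26.62]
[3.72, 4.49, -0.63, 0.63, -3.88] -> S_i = Random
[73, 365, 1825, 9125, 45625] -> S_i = 73*5^i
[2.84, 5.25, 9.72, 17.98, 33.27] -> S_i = 2.84*1.85^i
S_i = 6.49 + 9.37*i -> [6.49, 15.86, 25.23, 34.6, 43.97]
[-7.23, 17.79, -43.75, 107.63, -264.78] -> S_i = -7.23*(-2.46)^i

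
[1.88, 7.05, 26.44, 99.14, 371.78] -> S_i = 1.88*3.75^i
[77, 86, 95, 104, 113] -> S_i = 77 + 9*i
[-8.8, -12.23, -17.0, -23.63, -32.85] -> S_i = -8.80*1.39^i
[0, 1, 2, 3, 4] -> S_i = 0 + 1*i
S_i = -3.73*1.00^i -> [-3.73, -3.73, -3.73, -3.73, -3.73]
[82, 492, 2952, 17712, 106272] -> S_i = 82*6^i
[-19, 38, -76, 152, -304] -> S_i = -19*-2^i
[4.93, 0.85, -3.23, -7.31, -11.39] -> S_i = 4.93 + -4.08*i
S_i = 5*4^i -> [5, 20, 80, 320, 1280]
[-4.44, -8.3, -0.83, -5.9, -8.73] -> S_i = Random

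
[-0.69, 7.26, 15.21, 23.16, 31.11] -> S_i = -0.69 + 7.95*i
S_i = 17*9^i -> [17, 153, 1377, 12393, 111537]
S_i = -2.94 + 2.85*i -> [-2.94, -0.09, 2.76, 5.61, 8.46]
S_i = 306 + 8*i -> [306, 314, 322, 330, 338]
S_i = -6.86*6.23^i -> [-6.86, -42.74, -266.26, -1658.78, -10334.19]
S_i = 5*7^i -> [5, 35, 245, 1715, 12005]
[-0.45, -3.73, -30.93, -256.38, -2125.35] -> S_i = -0.45*8.29^i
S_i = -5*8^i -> [-5, -40, -320, -2560, -20480]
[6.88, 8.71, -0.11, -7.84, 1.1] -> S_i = Random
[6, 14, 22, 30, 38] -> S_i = 6 + 8*i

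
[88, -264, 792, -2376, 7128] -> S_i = 88*-3^i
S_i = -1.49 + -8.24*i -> [-1.49, -9.73, -17.97, -26.21, -34.45]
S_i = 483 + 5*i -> [483, 488, 493, 498, 503]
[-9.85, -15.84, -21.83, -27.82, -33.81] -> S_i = -9.85 + -5.99*i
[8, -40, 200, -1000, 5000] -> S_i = 8*-5^i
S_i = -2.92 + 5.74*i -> [-2.92, 2.82, 8.56, 14.3, 20.04]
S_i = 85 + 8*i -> [85, 93, 101, 109, 117]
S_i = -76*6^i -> [-76, -456, -2736, -16416, -98496]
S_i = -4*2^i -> [-4, -8, -16, -32, -64]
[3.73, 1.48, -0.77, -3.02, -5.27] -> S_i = 3.73 + -2.25*i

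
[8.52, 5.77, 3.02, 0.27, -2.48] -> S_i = 8.52 + -2.75*i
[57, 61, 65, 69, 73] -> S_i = 57 + 4*i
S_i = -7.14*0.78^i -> [-7.14, -5.57, -4.34, -3.39, -2.64]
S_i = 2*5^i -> [2, 10, 50, 250, 1250]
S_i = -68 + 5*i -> [-68, -63, -58, -53, -48]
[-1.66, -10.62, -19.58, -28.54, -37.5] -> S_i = -1.66 + -8.96*i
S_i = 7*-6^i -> [7, -42, 252, -1512, 9072]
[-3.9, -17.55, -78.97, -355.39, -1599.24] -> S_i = -3.90*4.50^i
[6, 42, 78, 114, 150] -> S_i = 6 + 36*i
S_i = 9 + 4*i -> [9, 13, 17, 21, 25]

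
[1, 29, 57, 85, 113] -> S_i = 1 + 28*i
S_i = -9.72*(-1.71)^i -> [-9.72, 16.62, -28.42, 48.6, -83.11]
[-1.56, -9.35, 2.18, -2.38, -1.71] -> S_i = Random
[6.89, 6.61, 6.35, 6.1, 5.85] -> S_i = 6.89*0.96^i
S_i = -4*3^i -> [-4, -12, -36, -108, -324]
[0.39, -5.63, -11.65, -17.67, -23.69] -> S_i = 0.39 + -6.02*i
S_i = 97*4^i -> [97, 388, 1552, 6208, 24832]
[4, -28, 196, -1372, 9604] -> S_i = 4*-7^i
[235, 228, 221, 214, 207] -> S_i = 235 + -7*i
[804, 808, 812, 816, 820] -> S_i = 804 + 4*i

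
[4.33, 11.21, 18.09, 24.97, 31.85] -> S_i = 4.33 + 6.88*i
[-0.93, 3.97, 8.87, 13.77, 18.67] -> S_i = -0.93 + 4.90*i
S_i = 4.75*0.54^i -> [4.75, 2.57, 1.39, 0.75, 0.4]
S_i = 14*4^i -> [14, 56, 224, 896, 3584]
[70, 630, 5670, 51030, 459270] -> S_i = 70*9^i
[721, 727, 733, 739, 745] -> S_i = 721 + 6*i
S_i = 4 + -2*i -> [4, 2, 0, -2, -4]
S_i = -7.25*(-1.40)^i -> [-7.25, 10.15, -14.21, 19.89, -27.85]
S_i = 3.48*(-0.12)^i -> [3.48, -0.42, 0.05, -0.01, 0.0]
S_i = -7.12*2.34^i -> [-7.12, -16.66, -38.99, -91.23, -213.47]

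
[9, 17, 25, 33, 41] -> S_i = 9 + 8*i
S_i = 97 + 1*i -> [97, 98, 99, 100, 101]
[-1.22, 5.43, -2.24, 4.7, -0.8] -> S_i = Random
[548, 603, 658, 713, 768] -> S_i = 548 + 55*i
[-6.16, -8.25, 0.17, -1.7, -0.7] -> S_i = Random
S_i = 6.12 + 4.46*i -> [6.12, 10.58, 15.04, 19.5, 23.96]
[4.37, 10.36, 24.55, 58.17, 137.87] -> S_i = 4.37*2.37^i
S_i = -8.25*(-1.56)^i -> [-8.25, 12.87, -20.08, 31.32, -48.86]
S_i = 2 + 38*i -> [2, 40, 78, 116, 154]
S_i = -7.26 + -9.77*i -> [-7.26, -17.03, -26.8, -36.57, -46.34]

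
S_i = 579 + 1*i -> [579, 580, 581, 582, 583]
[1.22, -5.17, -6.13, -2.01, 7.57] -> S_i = Random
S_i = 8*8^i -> [8, 64, 512, 4096, 32768]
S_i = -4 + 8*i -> [-4, 4, 12, 20, 28]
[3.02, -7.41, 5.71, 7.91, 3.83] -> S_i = Random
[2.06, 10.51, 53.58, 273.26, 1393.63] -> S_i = 2.06*5.10^i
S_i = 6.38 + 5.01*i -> [6.38, 11.39, 16.4, 21.41, 26.42]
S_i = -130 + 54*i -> [-130, -76, -22, 32, 86]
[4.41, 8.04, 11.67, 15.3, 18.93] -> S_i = 4.41 + 3.63*i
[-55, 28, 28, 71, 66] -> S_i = Random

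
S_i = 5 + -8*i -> [5, -3, -11, -19, -27]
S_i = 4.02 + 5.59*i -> [4.02, 9.61, 15.2, 20.79, 26.38]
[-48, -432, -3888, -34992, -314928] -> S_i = -48*9^i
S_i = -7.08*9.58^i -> [-7.08, -67.83, -649.78, -6224.86, -59634.19]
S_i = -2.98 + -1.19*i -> [-2.98, -4.17, -5.36, -6.55, -7.74]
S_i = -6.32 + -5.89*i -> [-6.32, -12.21, -18.1, -23.99, -29.88]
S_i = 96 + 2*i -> [96, 98, 100, 102, 104]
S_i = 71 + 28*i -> [71, 99, 127, 155, 183]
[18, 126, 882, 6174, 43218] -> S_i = 18*7^i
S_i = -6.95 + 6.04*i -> [-6.95, -0.91, 5.13, 11.17, 17.21]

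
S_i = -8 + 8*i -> [-8, 0, 8, 16, 24]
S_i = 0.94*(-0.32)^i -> [0.94, -0.3, 0.1, -0.03, 0.01]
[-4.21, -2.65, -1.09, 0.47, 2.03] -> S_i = -4.21 + 1.56*i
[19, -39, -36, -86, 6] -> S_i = Random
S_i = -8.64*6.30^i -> [-8.64, -54.43, -342.92, -2160.41, -13610.56]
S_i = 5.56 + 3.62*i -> [5.56, 9.18, 12.8, 16.42, 20.04]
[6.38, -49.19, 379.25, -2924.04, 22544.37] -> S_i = 6.38*(-7.71)^i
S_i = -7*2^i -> [-7, -14, -28, -56, -112]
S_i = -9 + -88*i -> [-9, -97, -185, -273, -361]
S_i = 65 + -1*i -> [65, 64, 63, 62, 61]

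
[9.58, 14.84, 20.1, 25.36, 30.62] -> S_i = 9.58 + 5.26*i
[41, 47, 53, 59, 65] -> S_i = 41 + 6*i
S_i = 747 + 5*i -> [747, 752, 757, 762, 767]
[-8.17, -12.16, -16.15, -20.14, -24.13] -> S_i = -8.17 + -3.99*i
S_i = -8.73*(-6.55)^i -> [-8.73, 57.18, -374.54, 2453.23, -16068.65]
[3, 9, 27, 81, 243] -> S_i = 3*3^i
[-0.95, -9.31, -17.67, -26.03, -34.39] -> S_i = -0.95 + -8.36*i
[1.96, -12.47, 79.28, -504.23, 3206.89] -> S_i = 1.96*(-6.36)^i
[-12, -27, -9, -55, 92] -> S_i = Random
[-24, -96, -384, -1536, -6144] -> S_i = -24*4^i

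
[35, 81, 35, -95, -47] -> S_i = Random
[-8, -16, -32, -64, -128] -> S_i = -8*2^i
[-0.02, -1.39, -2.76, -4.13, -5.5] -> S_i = -0.02 + -1.37*i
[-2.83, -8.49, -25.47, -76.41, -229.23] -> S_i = -2.83*3.00^i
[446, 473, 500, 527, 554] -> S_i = 446 + 27*i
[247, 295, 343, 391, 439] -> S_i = 247 + 48*i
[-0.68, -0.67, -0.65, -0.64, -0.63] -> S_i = -0.68*0.98^i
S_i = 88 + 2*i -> [88, 90, 92, 94, 96]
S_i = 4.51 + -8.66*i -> [4.51, -4.15, -12.81, -21.47, -30.13]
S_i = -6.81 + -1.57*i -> [-6.81, -8.38, -9.95, -11.52, -13.09]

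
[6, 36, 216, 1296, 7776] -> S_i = 6*6^i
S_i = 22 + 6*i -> [22, 28, 34, 40, 46]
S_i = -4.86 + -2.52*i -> [-4.86, -7.38, -9.9, -12.42, -14.94]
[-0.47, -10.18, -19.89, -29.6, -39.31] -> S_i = -0.47 + -9.71*i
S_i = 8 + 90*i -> [8, 98, 188, 278, 368]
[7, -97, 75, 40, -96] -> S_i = Random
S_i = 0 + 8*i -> [0, 8, 16, 24, 32]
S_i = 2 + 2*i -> [2, 4, 6, 8, 10]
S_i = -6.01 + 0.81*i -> [-6.01, -5.2, -4.39, -3.58, -2.77]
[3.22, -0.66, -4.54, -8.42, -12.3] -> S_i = 3.22 + -3.88*i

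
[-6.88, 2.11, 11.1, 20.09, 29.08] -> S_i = -6.88 + 8.99*i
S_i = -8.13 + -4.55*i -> [-8.13, -12.68, -17.23, -21.78, -26.33]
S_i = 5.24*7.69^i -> [5.24, 40.3, 309.87, 2382.92, 18324.69]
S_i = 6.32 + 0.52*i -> [6.32, 6.84, 7.36, 7.88, 8.4]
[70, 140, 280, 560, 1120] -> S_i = 70*2^i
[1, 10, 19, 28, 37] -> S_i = 1 + 9*i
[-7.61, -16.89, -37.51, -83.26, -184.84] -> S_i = -7.61*2.22^i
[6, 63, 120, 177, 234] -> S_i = 6 + 57*i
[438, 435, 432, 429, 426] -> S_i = 438 + -3*i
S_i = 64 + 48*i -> [64, 112, 160, 208, 256]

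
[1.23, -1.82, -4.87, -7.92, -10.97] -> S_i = 1.23 + -3.05*i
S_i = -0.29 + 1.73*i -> [-0.29, 1.44, 3.17, 4.9, 6.63]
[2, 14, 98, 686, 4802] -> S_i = 2*7^i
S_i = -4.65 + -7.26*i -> [-4.65, -11.91, -19.17, -26.43, -33.69]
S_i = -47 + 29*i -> [-47, -18, 11, 40, 69]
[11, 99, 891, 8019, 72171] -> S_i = 11*9^i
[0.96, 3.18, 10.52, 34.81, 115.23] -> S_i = 0.96*3.31^i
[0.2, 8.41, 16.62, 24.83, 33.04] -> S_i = 0.20 + 8.21*i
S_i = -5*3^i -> [-5, -15, -45, -135, -405]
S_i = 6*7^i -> [6, 42, 294, 2058, 14406]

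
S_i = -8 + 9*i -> [-8, 1, 10, 19, 28]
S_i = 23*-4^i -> [23, -92, 368, -1472, 5888]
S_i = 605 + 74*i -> [605, 679, 753, 827, 901]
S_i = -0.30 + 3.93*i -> [-0.3, 3.63, 7.56, 11.49, 15.42]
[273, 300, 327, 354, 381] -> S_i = 273 + 27*i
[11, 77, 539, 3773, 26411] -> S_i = 11*7^i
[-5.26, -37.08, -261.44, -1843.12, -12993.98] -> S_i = -5.26*7.05^i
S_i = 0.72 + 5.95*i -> [0.72, 6.67, 12.62, 18.57, 24.52]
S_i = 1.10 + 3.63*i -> [1.1, 4.73, 8.36, 11.99, 15.62]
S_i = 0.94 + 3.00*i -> [0.94, 3.94, 6.94, 9.94, 12.94]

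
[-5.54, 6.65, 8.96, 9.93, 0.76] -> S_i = Random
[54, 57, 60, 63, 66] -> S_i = 54 + 3*i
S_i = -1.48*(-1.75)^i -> [-1.48, 2.59, -4.53, 7.93, -13.88]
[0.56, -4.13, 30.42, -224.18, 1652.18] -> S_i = 0.56*(-7.37)^i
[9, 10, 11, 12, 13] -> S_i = 9 + 1*i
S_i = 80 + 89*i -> [80, 169, 258, 347, 436]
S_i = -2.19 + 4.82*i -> [-2.19, 2.63, 7.45, 12.27, 17.09]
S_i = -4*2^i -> [-4, -8, -16, -32, -64]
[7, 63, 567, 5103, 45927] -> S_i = 7*9^i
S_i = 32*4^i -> [32, 128, 512, 2048, 8192]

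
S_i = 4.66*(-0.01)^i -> [4.66, -0.05, 0.0, -0.0, 0.0]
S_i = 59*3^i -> [59, 177, 531, 1593, 4779]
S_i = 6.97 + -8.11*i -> [6.97, -1.14, -9.25, -17.36, -25.47]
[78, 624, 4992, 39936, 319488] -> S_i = 78*8^i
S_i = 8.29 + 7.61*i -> [8.29, 15.9, 23.51, 31.12, 38.73]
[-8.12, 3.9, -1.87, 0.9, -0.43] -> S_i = -8.12*(-0.48)^i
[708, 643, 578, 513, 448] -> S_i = 708 + -65*i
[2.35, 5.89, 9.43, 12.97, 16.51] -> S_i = 2.35 + 3.54*i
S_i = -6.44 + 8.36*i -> [-6.44, 1.92, 10.28, 18.64, 27.0]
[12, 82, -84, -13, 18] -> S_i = Random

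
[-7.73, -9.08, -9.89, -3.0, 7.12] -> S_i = Random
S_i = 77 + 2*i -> [77, 79, 81, 83, 85]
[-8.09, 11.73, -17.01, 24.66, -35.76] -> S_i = -8.09*(-1.45)^i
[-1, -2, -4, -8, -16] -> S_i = -1*2^i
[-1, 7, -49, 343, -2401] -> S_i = -1*-7^i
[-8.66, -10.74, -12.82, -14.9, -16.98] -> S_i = -8.66 + -2.08*i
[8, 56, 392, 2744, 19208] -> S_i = 8*7^i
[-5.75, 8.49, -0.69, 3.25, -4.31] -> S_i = Random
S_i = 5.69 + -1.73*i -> [5.69, 3.96, 2.23, 0.5, -1.23]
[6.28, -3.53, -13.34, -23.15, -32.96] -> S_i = 6.28 + -9.81*i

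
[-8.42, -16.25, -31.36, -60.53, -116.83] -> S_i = -8.42*1.93^i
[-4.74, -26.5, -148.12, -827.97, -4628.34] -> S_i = -4.74*5.59^i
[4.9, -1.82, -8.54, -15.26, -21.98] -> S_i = 4.90 + -6.72*i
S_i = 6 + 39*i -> [6, 45, 84, 123, 162]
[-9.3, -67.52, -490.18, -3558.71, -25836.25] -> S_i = -9.30*7.26^i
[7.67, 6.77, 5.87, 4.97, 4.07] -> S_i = 7.67 + -0.90*i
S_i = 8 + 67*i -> [8, 75, 142, 209, 276]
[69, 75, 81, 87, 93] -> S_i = 69 + 6*i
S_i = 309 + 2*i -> [309, 311, 313, 315, 317]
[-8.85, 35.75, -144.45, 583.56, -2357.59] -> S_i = -8.85*(-4.04)^i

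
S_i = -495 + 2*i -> [-495, -493, -491, -489, -487]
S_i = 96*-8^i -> [96, -768, 6144, -49152, 393216]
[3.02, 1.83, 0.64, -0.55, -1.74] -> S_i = 3.02 + -1.19*i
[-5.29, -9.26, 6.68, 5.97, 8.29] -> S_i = Random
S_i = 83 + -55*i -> [83, 28, -27, -82, -137]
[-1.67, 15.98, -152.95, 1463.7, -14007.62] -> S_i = -1.67*(-9.57)^i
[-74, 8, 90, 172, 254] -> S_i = -74 + 82*i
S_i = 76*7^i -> [76, 532, 3724, 26068, 182476]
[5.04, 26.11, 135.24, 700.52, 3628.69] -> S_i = 5.04*5.18^i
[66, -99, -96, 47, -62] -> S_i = Random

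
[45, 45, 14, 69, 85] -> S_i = Random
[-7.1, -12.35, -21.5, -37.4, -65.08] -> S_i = -7.10*1.74^i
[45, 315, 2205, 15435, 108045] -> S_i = 45*7^i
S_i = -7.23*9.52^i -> [-7.23, -68.83, -655.26, -6238.05, -59386.28]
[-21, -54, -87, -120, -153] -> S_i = -21 + -33*i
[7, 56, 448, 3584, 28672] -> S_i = 7*8^i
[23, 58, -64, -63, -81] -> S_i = Random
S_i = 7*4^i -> [7, 28, 112, 448, 1792]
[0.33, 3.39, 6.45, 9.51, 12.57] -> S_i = 0.33 + 3.06*i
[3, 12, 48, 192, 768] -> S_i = 3*4^i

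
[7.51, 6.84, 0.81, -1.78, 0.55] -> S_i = Random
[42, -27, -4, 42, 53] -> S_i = Random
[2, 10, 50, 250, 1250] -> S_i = 2*5^i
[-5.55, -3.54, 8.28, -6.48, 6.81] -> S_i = Random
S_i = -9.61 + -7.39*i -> [-9.61, -17.0, -24.39, -31.78, -39.17]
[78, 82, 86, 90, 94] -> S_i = 78 + 4*i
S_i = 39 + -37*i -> [39, 2, -35, -72, -109]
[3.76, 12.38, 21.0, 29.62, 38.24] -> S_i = 3.76 + 8.62*i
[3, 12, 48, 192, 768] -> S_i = 3*4^i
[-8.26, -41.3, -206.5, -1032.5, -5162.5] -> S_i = -8.26*5.00^i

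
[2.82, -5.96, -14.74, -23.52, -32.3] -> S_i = 2.82 + -8.78*i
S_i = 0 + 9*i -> [0, 9, 18, 27, 36]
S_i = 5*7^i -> [5, 35, 245, 1715, 12005]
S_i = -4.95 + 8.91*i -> [-4.95, 3.96, 12.87, 21.78, 30.69]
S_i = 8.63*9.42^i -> [8.63, 81.29, 765.8, 7213.79, 67953.9]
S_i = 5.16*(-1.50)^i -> [5.16, -7.74, 11.61, -17.42, 26.12]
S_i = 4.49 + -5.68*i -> [4.49, -1.19, -6.87, -12.55, -18.23]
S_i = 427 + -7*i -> [427, 420, 413, 406, 399]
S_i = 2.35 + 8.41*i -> [2.35, 10.76, 19.17, 27.58, 35.99]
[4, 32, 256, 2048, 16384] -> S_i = 4*8^i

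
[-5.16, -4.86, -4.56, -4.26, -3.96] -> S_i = -5.16 + 0.30*i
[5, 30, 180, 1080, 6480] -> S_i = 5*6^i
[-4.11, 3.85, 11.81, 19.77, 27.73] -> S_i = -4.11 + 7.96*i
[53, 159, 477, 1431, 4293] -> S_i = 53*3^i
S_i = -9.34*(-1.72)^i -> [-9.34, 16.06, -27.63, 47.53, -81.74]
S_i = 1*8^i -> [1, 8, 64, 512, 4096]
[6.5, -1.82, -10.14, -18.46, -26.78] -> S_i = 6.50 + -8.32*i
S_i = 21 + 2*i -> [21, 23, 25, 27, 29]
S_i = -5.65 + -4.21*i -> [-5.65, -9.86, -14.07, -18.28, -22.49]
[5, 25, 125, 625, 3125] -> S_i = 5*5^i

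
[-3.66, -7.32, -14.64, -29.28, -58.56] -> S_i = -3.66*2.00^i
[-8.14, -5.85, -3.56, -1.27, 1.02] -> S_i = -8.14 + 2.29*i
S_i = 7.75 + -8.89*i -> [7.75, -1.14, -10.03, -18.92, -27.81]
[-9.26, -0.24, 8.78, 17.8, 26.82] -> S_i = -9.26 + 9.02*i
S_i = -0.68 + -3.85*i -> [-0.68, -4.53, -8.38, -12.23, -16.08]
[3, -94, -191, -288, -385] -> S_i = 3 + -97*i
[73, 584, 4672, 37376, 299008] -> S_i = 73*8^i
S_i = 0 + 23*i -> [0, 23, 46, 69, 92]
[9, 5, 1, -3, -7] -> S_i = 9 + -4*i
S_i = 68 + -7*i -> [68, 61, 54, 47, 40]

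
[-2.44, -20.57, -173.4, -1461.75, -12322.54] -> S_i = -2.44*8.43^i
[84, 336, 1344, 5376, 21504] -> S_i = 84*4^i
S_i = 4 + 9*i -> [4, 13, 22, 31, 40]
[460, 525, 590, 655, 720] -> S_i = 460 + 65*i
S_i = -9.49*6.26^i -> [-9.49, -59.41, -371.89, -2328.03, -14573.49]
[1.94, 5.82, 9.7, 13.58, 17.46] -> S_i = 1.94 + 3.88*i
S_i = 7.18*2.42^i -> [7.18, 17.38, 42.05, 101.76, 246.26]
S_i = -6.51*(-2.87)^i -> [-6.51, 18.68, -53.62, 153.9, -441.68]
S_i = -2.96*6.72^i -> [-2.96, -19.89, -133.67, -898.25, -6036.27]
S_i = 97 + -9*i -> [97, 88, 79, 70, 61]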